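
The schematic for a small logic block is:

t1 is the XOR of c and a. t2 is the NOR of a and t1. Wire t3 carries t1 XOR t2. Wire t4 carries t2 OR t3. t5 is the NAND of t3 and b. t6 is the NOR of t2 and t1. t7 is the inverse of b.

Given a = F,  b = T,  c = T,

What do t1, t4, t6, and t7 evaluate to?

t1 = c XOR a = T XOR F = T
t2 = a NOR t1 = F NOR T = F
t3 = t1 XOR t2 = T XOR F = T
t4 = t2 OR t3 = F OR T = T
t6 = t2 NOR t1 = F NOR T = F
t7 = NOT b = NOT T = F

t1 = T; t4 = T; t6 = F; t7 = F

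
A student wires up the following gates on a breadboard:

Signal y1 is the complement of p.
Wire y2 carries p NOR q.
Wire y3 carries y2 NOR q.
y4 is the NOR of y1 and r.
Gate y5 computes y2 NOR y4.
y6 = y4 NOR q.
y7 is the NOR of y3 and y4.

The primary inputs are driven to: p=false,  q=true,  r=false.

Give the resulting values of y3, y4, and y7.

y3 = false, y4 = false, y7 = true

y1 = NOT p = NOT false = true
y2 = p NOR q = false NOR true = false
y3 = y2 NOR q = false NOR true = false
y4 = y1 NOR r = true NOR false = false
y7 = y3 NOR y4 = false NOR false = true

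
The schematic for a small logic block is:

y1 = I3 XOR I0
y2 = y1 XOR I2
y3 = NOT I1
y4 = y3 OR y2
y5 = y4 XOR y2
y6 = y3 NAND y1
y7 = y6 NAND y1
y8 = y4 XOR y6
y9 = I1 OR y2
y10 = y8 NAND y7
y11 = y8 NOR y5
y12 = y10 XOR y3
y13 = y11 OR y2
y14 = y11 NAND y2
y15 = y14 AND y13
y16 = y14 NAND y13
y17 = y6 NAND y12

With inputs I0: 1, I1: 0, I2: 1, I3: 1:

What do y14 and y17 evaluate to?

y1 = I3 XOR I0 = 1 XOR 1 = 0
y2 = y1 XOR I2 = 0 XOR 1 = 1
y3 = NOT I1 = NOT 0 = 1
y4 = y3 OR y2 = 1 OR 1 = 1
y5 = y4 XOR y2 = 1 XOR 1 = 0
y6 = y3 NAND y1 = 1 NAND 0 = 1
y7 = y6 NAND y1 = 1 NAND 0 = 1
y8 = y4 XOR y6 = 1 XOR 1 = 0
y10 = y8 NAND y7 = 0 NAND 1 = 1
y11 = y8 NOR y5 = 0 NOR 0 = 1
y12 = y10 XOR y3 = 1 XOR 1 = 0
y14 = y11 NAND y2 = 1 NAND 1 = 0
y17 = y6 NAND y12 = 1 NAND 0 = 1

y14 = 0, y17 = 1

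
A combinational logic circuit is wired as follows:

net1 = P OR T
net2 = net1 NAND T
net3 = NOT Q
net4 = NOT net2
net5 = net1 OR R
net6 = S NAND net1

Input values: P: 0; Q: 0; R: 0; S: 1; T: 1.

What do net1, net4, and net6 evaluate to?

net1 = 1, net4 = 1, net6 = 0

net1 = P OR T = 0 OR 1 = 1
net2 = net1 NAND T = 1 NAND 1 = 0
net4 = NOT net2 = NOT 0 = 1
net6 = S NAND net1 = 1 NAND 1 = 0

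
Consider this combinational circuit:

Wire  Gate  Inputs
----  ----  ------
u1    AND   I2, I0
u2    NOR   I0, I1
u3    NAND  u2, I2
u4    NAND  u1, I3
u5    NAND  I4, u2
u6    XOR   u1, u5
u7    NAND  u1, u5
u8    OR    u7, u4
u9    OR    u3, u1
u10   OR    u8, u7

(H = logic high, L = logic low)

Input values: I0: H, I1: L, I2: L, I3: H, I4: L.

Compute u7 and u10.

u7 = H  u10 = H

u1 = I2 AND I0 = L AND H = L
u2 = I0 NOR I1 = H NOR L = L
u4 = u1 NAND I3 = L NAND H = H
u5 = I4 NAND u2 = L NAND L = H
u7 = u1 NAND u5 = L NAND H = H
u8 = u7 OR u4 = H OR H = H
u10 = u8 OR u7 = H OR H = H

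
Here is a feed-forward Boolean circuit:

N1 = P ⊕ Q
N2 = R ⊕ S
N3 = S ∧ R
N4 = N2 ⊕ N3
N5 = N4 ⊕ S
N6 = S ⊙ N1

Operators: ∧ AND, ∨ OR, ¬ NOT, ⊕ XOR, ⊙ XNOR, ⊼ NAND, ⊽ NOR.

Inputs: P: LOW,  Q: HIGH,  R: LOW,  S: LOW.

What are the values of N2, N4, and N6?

N2 = LOW  N4 = LOW  N6 = LOW

N1 = P XOR Q = LOW XOR HIGH = HIGH
N2 = R XOR S = LOW XOR LOW = LOW
N3 = S AND R = LOW AND LOW = LOW
N4 = N2 XOR N3 = LOW XOR LOW = LOW
N6 = S XNOR N1 = LOW XNOR HIGH = LOW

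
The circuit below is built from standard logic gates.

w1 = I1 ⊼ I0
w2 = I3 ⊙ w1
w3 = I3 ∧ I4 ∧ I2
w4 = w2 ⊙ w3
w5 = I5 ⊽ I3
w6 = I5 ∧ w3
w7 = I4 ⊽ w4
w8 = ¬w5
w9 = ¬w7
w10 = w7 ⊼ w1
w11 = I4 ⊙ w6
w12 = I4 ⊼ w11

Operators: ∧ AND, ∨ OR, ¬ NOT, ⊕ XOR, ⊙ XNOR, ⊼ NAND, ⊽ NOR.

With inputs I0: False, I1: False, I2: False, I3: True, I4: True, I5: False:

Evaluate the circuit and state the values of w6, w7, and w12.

w1 = I1 NAND I0 = False NAND False = True
w2 = I3 XNOR w1 = True XNOR True = True
w3 = I3 AND I4 AND I2 = True AND True AND False = False
w4 = w2 XNOR w3 = True XNOR False = False
w6 = I5 AND w3 = False AND False = False
w7 = I4 NOR w4 = True NOR False = False
w11 = I4 XNOR w6 = True XNOR False = False
w12 = I4 NAND w11 = True NAND False = True

w6 = False  w7 = False  w12 = True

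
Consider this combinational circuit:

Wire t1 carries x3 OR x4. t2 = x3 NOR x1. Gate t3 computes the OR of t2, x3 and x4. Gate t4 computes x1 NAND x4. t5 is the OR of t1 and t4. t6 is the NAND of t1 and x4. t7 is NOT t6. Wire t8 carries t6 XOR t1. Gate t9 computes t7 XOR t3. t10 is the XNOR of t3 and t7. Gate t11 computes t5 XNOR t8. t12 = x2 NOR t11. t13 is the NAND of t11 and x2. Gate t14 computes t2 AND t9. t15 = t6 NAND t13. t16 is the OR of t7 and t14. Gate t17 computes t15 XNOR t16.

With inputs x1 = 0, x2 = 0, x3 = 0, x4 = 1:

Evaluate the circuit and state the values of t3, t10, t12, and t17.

t3 = 1  t10 = 1  t12 = 0  t17 = 1

t1 = x3 OR x4 = 0 OR 1 = 1
t2 = x3 NOR x1 = 0 NOR 0 = 1
t3 = t2 OR x3 OR x4 = 1 OR 0 OR 1 = 1
t4 = x1 NAND x4 = 0 NAND 1 = 1
t5 = t1 OR t4 = 1 OR 1 = 1
t6 = t1 NAND x4 = 1 NAND 1 = 0
t7 = NOT t6 = NOT 0 = 1
t8 = t6 XOR t1 = 0 XOR 1 = 1
t9 = t7 XOR t3 = 1 XOR 1 = 0
t10 = t3 XNOR t7 = 1 XNOR 1 = 1
t11 = t5 XNOR t8 = 1 XNOR 1 = 1
t12 = x2 NOR t11 = 0 NOR 1 = 0
t13 = t11 NAND x2 = 1 NAND 0 = 1
t14 = t2 AND t9 = 1 AND 0 = 0
t15 = t6 NAND t13 = 0 NAND 1 = 1
t16 = t7 OR t14 = 1 OR 0 = 1
t17 = t15 XNOR t16 = 1 XNOR 1 = 1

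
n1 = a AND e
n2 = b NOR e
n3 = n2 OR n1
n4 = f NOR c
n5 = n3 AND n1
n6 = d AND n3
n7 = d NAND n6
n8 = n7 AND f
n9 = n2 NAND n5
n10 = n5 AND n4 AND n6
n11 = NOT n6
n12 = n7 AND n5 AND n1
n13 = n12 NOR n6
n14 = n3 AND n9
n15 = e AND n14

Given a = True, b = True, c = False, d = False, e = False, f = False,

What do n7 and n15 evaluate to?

n1 = a AND e = True AND False = False
n2 = b NOR e = True NOR False = False
n3 = n2 OR n1 = False OR False = False
n5 = n3 AND n1 = False AND False = False
n6 = d AND n3 = False AND False = False
n7 = d NAND n6 = False NAND False = True
n9 = n2 NAND n5 = False NAND False = True
n14 = n3 AND n9 = False AND True = False
n15 = e AND n14 = False AND False = False

n7 = True; n15 = False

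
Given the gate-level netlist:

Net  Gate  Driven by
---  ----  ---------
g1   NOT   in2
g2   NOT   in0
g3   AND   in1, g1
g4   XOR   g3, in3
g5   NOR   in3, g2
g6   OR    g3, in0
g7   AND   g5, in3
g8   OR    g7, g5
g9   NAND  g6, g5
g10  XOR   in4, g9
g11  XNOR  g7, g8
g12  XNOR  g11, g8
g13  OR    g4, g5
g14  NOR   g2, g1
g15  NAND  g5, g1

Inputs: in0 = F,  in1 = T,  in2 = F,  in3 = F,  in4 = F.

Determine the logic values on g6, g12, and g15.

g1 = NOT in2 = NOT F = T
g2 = NOT in0 = NOT F = T
g3 = in1 AND g1 = T AND T = T
g5 = in3 NOR g2 = F NOR T = F
g6 = g3 OR in0 = T OR F = T
g7 = g5 AND in3 = F AND F = F
g8 = g7 OR g5 = F OR F = F
g11 = g7 XNOR g8 = F XNOR F = T
g12 = g11 XNOR g8 = T XNOR F = F
g15 = g5 NAND g1 = F NAND T = T

g6 = T, g12 = F, g15 = T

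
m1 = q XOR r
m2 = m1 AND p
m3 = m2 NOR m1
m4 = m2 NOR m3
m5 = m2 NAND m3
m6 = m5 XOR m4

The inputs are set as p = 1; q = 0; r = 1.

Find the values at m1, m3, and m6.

m1 = 1, m3 = 0, m6 = 1

m1 = q XOR r = 0 XOR 1 = 1
m2 = m1 AND p = 1 AND 1 = 1
m3 = m2 NOR m1 = 1 NOR 1 = 0
m4 = m2 NOR m3 = 1 NOR 0 = 0
m5 = m2 NAND m3 = 1 NAND 0 = 1
m6 = m5 XOR m4 = 1 XOR 0 = 1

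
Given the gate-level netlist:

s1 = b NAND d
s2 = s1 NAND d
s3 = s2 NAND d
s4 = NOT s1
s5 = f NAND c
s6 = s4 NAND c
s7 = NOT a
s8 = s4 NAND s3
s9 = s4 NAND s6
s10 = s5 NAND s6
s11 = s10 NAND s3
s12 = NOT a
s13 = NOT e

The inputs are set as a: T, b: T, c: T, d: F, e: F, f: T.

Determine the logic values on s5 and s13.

s5 = F, s13 = T

s5 = f NAND c = T NAND T = F
s13 = NOT e = NOT F = T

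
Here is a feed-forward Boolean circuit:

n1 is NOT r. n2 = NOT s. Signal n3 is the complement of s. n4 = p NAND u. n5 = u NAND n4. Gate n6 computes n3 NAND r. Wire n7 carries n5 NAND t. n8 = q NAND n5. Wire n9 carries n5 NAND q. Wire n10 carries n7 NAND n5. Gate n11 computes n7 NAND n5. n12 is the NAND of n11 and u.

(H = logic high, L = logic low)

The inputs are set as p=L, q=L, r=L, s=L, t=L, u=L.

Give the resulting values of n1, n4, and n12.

n1 = NOT r = NOT L = H
n4 = p NAND u = L NAND L = H
n5 = u NAND n4 = L NAND H = H
n7 = n5 NAND t = H NAND L = H
n11 = n7 NAND n5 = H NAND H = L
n12 = n11 NAND u = L NAND L = H

n1 = H, n4 = H, n12 = H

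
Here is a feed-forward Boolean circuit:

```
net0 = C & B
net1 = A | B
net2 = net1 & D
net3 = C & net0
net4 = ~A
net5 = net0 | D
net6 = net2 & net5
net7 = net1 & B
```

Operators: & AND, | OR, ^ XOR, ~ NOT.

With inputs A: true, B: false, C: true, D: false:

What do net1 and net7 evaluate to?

net1 = A OR B = true OR false = true
net7 = net1 AND B = true AND false = false

net1 = true, net7 = false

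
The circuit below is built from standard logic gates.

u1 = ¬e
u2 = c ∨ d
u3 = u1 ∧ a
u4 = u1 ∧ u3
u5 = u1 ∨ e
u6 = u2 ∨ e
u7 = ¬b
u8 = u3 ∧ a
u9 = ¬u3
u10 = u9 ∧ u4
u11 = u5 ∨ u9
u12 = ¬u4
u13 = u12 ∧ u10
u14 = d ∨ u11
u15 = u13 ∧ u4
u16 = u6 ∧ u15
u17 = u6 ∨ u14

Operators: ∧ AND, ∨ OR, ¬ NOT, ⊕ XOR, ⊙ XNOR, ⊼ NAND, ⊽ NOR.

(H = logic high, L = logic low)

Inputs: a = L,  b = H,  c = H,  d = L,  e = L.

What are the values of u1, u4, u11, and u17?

u1 = NOT e = NOT L = H
u2 = c OR d = H OR L = H
u3 = u1 AND a = H AND L = L
u4 = u1 AND u3 = H AND L = L
u5 = u1 OR e = H OR L = H
u6 = u2 OR e = H OR L = H
u9 = NOT u3 = NOT L = H
u11 = u5 OR u9 = H OR H = H
u14 = d OR u11 = L OR H = H
u17 = u6 OR u14 = H OR H = H

u1 = H; u4 = L; u11 = H; u17 = H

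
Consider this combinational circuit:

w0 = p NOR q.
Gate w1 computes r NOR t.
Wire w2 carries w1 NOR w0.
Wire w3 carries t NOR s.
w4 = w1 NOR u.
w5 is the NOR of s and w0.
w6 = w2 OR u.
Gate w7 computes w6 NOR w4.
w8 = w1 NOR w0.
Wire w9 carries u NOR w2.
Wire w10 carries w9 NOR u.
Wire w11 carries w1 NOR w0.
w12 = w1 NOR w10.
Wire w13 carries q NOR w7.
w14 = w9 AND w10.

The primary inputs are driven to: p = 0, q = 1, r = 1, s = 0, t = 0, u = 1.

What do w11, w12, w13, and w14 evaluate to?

w11 = 1, w12 = 1, w13 = 0, w14 = 0

w0 = p NOR q = 0 NOR 1 = 0
w1 = r NOR t = 1 NOR 0 = 0
w2 = w1 NOR w0 = 0 NOR 0 = 1
w4 = w1 NOR u = 0 NOR 1 = 0
w6 = w2 OR u = 1 OR 1 = 1
w7 = w6 NOR w4 = 1 NOR 0 = 0
w9 = u NOR w2 = 1 NOR 1 = 0
w10 = w9 NOR u = 0 NOR 1 = 0
w11 = w1 NOR w0 = 0 NOR 0 = 1
w12 = w1 NOR w10 = 0 NOR 0 = 1
w13 = q NOR w7 = 1 NOR 0 = 0
w14 = w9 AND w10 = 0 AND 0 = 0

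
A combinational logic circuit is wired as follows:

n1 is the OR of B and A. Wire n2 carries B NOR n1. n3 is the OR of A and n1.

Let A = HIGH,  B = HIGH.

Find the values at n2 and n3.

n1 = B OR A = HIGH OR HIGH = HIGH
n2 = B NOR n1 = HIGH NOR HIGH = LOW
n3 = A OR n1 = HIGH OR HIGH = HIGH

n2 = LOW, n3 = HIGH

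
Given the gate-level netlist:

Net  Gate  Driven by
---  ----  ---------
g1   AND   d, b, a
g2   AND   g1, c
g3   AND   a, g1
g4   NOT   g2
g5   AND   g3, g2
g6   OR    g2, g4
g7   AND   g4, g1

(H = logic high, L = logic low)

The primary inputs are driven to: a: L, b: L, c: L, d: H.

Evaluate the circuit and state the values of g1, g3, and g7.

g1 = d AND b AND a = H AND L AND L = L
g2 = g1 AND c = L AND L = L
g3 = a AND g1 = L AND L = L
g4 = NOT g2 = NOT L = H
g7 = g4 AND g1 = H AND L = L

g1 = L  g3 = L  g7 = L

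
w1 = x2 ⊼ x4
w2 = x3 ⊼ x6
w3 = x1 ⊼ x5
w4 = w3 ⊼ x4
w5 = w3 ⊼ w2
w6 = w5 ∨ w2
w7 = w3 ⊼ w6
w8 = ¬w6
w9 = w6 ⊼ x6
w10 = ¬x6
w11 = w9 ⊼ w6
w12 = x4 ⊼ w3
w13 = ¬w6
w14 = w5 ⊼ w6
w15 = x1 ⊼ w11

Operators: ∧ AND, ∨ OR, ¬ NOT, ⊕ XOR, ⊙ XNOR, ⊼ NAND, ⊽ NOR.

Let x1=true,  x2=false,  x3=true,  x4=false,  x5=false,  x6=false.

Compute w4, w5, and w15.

w4 = true  w5 = false  w15 = true

w2 = x3 NAND x6 = true NAND false = true
w3 = x1 NAND x5 = true NAND false = true
w4 = w3 NAND x4 = true NAND false = true
w5 = w3 NAND w2 = true NAND true = false
w6 = w5 OR w2 = false OR true = true
w9 = w6 NAND x6 = true NAND false = true
w11 = w9 NAND w6 = true NAND true = false
w15 = x1 NAND w11 = true NAND false = true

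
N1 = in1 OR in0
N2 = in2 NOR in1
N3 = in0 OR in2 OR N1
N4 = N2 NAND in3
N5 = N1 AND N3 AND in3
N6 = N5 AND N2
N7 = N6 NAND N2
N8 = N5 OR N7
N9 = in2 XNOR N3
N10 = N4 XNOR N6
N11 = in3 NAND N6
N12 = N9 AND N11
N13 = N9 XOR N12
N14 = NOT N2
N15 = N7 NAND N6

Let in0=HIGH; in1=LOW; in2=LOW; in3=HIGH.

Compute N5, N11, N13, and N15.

N5 = HIGH, N11 = LOW, N13 = LOW, N15 = HIGH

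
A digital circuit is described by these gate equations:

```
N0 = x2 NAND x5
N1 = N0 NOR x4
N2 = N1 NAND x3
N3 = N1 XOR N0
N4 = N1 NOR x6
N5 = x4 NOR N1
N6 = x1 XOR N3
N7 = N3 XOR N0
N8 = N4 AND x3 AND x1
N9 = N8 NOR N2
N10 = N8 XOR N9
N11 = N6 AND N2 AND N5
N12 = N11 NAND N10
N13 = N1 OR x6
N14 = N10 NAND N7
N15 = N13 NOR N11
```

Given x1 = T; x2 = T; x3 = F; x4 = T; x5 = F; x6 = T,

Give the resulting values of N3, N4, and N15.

N0 = x2 NAND x5 = T NAND F = T
N1 = N0 NOR x4 = T NOR T = F
N2 = N1 NAND x3 = F NAND F = T
N3 = N1 XOR N0 = F XOR T = T
N4 = N1 NOR x6 = F NOR T = F
N5 = x4 NOR N1 = T NOR F = F
N6 = x1 XOR N3 = T XOR T = F
N11 = N6 AND N2 AND N5 = F AND T AND F = F
N13 = N1 OR x6 = F OR T = T
N15 = N13 NOR N11 = T NOR F = F

N3 = T, N4 = F, N15 = F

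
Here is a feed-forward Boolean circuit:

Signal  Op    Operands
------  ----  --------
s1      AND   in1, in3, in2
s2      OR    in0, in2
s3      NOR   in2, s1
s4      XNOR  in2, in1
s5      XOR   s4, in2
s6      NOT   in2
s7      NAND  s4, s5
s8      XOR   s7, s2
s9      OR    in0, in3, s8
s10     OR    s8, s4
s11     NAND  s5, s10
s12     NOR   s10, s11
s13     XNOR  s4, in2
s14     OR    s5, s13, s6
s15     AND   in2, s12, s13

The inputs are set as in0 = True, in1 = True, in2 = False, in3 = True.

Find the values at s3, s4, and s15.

s3 = True; s4 = False; s15 = False

s1 = in1 AND in3 AND in2 = True AND True AND False = False
s2 = in0 OR in2 = True OR False = True
s3 = in2 NOR s1 = False NOR False = True
s4 = in2 XNOR in1 = False XNOR True = False
s5 = s4 XOR in2 = False XOR False = False
s7 = s4 NAND s5 = False NAND False = True
s8 = s7 XOR s2 = True XOR True = False
s10 = s8 OR s4 = False OR False = False
s11 = s5 NAND s10 = False NAND False = True
s12 = s10 NOR s11 = False NOR True = False
s13 = s4 XNOR in2 = False XNOR False = True
s15 = in2 AND s12 AND s13 = False AND False AND True = False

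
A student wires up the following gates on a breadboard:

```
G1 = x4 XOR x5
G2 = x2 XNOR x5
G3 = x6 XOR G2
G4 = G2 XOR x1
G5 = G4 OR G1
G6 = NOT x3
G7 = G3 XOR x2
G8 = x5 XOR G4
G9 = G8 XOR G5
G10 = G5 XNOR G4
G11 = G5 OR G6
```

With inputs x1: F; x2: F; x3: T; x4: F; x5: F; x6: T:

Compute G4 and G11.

G4 = T, G11 = T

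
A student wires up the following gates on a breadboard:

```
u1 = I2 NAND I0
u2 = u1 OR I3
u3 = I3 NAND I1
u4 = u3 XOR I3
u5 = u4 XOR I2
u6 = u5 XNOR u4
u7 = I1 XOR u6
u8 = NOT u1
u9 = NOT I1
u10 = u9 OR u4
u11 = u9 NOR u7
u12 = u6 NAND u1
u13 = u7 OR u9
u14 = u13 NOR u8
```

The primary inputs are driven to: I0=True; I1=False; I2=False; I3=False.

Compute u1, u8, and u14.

u1 = I2 NAND I0 = False NAND True = True
u3 = I3 NAND I1 = False NAND False = True
u4 = u3 XOR I3 = True XOR False = True
u5 = u4 XOR I2 = True XOR False = True
u6 = u5 XNOR u4 = True XNOR True = True
u7 = I1 XOR u6 = False XOR True = True
u8 = NOT u1 = NOT True = False
u9 = NOT I1 = NOT False = True
u13 = u7 OR u9 = True OR True = True
u14 = u13 NOR u8 = True NOR False = False

u1 = True; u8 = False; u14 = False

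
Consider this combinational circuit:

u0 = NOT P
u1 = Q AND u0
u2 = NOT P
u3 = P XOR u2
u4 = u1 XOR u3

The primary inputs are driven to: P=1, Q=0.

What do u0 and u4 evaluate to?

u0 = 0  u4 = 1

u0 = NOT P = NOT 1 = 0
u1 = Q AND u0 = 0 AND 0 = 0
u2 = NOT P = NOT 1 = 0
u3 = P XOR u2 = 1 XOR 0 = 1
u4 = u1 XOR u3 = 0 XOR 1 = 1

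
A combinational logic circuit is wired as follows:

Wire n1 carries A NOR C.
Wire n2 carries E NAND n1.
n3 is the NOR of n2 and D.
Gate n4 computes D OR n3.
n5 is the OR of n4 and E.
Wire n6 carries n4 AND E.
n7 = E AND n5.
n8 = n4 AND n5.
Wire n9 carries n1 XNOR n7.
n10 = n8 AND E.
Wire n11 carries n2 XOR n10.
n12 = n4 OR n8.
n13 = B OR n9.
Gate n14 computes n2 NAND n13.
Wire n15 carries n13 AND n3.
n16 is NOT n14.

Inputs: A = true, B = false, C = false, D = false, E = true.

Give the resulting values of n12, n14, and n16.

n12 = false; n14 = true; n16 = false

n1 = A NOR C = true NOR false = false
n2 = E NAND n1 = true NAND false = true
n3 = n2 NOR D = true NOR false = false
n4 = D OR n3 = false OR false = false
n5 = n4 OR E = false OR true = true
n7 = E AND n5 = true AND true = true
n8 = n4 AND n5 = false AND true = false
n9 = n1 XNOR n7 = false XNOR true = false
n12 = n4 OR n8 = false OR false = false
n13 = B OR n9 = false OR false = false
n14 = n2 NAND n13 = true NAND false = true
n16 = NOT n14 = NOT true = false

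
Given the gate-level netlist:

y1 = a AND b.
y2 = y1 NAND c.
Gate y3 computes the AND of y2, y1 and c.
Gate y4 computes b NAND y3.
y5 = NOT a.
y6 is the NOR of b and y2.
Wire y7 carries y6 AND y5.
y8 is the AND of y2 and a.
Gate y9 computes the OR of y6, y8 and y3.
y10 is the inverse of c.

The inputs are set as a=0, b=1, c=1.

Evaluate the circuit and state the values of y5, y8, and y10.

y1 = a AND b = 0 AND 1 = 0
y2 = y1 NAND c = 0 NAND 1 = 1
y5 = NOT a = NOT 0 = 1
y8 = y2 AND a = 1 AND 0 = 0
y10 = NOT c = NOT 1 = 0

y5 = 1, y8 = 0, y10 = 0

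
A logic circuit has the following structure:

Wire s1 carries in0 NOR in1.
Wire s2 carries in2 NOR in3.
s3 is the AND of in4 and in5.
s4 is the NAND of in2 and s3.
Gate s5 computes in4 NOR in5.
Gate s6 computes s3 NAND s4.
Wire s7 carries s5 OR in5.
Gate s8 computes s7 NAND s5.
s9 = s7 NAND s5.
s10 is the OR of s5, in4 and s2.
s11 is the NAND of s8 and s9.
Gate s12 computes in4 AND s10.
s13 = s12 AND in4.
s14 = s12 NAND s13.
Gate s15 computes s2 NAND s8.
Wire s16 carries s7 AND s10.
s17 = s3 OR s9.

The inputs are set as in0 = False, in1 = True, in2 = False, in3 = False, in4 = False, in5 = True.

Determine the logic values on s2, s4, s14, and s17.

s2 = in2 NOR in3 = False NOR False = True
s3 = in4 AND in5 = False AND True = False
s4 = in2 NAND s3 = False NAND False = True
s5 = in4 NOR in5 = False NOR True = False
s7 = s5 OR in5 = False OR True = True
s9 = s7 NAND s5 = True NAND False = True
s10 = s5 OR in4 OR s2 = False OR False OR True = True
s12 = in4 AND s10 = False AND True = False
s13 = s12 AND in4 = False AND False = False
s14 = s12 NAND s13 = False NAND False = True
s17 = s3 OR s9 = False OR True = True

s2 = True, s4 = True, s14 = True, s17 = True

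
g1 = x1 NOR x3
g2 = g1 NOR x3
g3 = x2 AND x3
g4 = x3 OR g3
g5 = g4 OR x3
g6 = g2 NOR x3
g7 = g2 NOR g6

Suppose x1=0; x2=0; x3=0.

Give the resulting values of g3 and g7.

g3 = 0, g7 = 0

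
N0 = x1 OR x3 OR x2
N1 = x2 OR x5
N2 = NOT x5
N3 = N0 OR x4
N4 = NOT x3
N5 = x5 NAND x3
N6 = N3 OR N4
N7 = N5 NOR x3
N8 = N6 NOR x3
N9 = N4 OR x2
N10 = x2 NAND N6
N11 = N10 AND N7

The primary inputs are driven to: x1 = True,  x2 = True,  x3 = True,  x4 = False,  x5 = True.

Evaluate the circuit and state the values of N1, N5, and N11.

N0 = x1 OR x3 OR x2 = True OR True OR True = True
N1 = x2 OR x5 = True OR True = True
N3 = N0 OR x4 = True OR False = True
N4 = NOT x3 = NOT True = False
N5 = x5 NAND x3 = True NAND True = False
N6 = N3 OR N4 = True OR False = True
N7 = N5 NOR x3 = False NOR True = False
N10 = x2 NAND N6 = True NAND True = False
N11 = N10 AND N7 = False AND False = False

N1 = True; N5 = False; N11 = False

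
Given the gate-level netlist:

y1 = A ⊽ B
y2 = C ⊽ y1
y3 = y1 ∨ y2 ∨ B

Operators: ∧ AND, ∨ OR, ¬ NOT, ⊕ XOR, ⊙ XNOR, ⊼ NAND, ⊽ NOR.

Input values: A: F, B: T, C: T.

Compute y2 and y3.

y2 = F, y3 = T

y1 = A NOR B = F NOR T = F
y2 = C NOR y1 = T NOR F = F
y3 = y1 OR y2 OR B = F OR F OR T = T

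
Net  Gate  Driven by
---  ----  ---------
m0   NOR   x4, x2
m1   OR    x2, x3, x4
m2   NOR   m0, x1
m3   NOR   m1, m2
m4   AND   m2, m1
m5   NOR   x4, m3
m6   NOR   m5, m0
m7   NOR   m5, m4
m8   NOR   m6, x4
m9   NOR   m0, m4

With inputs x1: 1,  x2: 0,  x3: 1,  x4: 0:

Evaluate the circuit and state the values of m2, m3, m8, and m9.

m0 = x4 NOR x2 = 0 NOR 0 = 1
m1 = x2 OR x3 OR x4 = 0 OR 1 OR 0 = 1
m2 = m0 NOR x1 = 1 NOR 1 = 0
m3 = m1 NOR m2 = 1 NOR 0 = 0
m4 = m2 AND m1 = 0 AND 1 = 0
m5 = x4 NOR m3 = 0 NOR 0 = 1
m6 = m5 NOR m0 = 1 NOR 1 = 0
m8 = m6 NOR x4 = 0 NOR 0 = 1
m9 = m0 NOR m4 = 1 NOR 0 = 0

m2 = 0, m3 = 0, m8 = 1, m9 = 0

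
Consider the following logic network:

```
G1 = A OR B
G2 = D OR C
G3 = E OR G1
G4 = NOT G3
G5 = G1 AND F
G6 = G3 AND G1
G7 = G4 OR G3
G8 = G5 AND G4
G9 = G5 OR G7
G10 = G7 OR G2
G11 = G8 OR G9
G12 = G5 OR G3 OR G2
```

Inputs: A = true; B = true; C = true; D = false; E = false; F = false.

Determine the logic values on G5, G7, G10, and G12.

G1 = A OR B = true OR true = true
G2 = D OR C = false OR true = true
G3 = E OR G1 = false OR true = true
G4 = NOT G3 = NOT true = false
G5 = G1 AND F = true AND false = false
G7 = G4 OR G3 = false OR true = true
G10 = G7 OR G2 = true OR true = true
G12 = G5 OR G3 OR G2 = false OR true OR true = true

G5 = false, G7 = true, G10 = true, G12 = true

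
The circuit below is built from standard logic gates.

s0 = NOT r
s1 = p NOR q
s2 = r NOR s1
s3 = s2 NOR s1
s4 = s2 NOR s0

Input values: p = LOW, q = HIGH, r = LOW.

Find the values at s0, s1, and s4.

s0 = HIGH, s1 = LOW, s4 = LOW

s0 = NOT r = NOT LOW = HIGH
s1 = p NOR q = LOW NOR HIGH = LOW
s2 = r NOR s1 = LOW NOR LOW = HIGH
s4 = s2 NOR s0 = HIGH NOR HIGH = LOW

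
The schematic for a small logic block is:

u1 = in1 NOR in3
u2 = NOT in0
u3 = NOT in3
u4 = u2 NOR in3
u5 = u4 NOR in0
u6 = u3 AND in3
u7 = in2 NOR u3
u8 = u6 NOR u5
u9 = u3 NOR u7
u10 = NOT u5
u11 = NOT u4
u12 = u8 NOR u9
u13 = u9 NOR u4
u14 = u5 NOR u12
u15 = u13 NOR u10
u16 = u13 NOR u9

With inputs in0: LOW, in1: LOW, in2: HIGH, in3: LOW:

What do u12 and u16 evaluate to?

u12 = HIGH  u16 = LOW

u2 = NOT in0 = NOT LOW = HIGH
u3 = NOT in3 = NOT LOW = HIGH
u4 = u2 NOR in3 = HIGH NOR LOW = LOW
u5 = u4 NOR in0 = LOW NOR LOW = HIGH
u6 = u3 AND in3 = HIGH AND LOW = LOW
u7 = in2 NOR u3 = HIGH NOR HIGH = LOW
u8 = u6 NOR u5 = LOW NOR HIGH = LOW
u9 = u3 NOR u7 = HIGH NOR LOW = LOW
u12 = u8 NOR u9 = LOW NOR LOW = HIGH
u13 = u9 NOR u4 = LOW NOR LOW = HIGH
u16 = u13 NOR u9 = HIGH NOR LOW = LOW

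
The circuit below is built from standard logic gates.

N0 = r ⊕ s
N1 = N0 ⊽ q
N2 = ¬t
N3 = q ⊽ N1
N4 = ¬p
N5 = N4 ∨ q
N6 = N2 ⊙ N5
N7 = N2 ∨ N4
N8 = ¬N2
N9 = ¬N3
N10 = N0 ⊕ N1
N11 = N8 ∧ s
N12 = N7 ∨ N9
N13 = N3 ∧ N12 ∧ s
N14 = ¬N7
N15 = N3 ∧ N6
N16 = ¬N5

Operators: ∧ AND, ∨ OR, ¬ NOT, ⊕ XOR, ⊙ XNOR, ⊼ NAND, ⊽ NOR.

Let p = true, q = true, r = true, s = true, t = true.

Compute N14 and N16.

N14 = true, N16 = false

N2 = NOT t = NOT true = false
N4 = NOT p = NOT true = false
N5 = N4 OR q = false OR true = true
N7 = N2 OR N4 = false OR false = false
N14 = NOT N7 = NOT false = true
N16 = NOT N5 = NOT true = false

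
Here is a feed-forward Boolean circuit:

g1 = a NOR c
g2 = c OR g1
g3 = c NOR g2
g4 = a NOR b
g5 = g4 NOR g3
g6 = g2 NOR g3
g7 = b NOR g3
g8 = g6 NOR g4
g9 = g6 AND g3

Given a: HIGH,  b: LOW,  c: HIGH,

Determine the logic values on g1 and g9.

g1 = LOW; g9 = LOW

g1 = a NOR c = HIGH NOR HIGH = LOW
g2 = c OR g1 = HIGH OR LOW = HIGH
g3 = c NOR g2 = HIGH NOR HIGH = LOW
g6 = g2 NOR g3 = HIGH NOR LOW = LOW
g9 = g6 AND g3 = LOW AND LOW = LOW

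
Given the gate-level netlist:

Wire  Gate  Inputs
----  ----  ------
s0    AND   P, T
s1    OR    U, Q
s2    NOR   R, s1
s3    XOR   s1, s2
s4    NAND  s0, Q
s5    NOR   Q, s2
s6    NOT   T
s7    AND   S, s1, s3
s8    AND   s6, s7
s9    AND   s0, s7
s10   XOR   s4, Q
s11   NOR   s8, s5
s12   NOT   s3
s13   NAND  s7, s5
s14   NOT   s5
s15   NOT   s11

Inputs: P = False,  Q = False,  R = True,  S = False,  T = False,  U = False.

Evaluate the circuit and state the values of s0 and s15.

s0 = P AND T = False AND False = False
s1 = U OR Q = False OR False = False
s2 = R NOR s1 = True NOR False = False
s3 = s1 XOR s2 = False XOR False = False
s5 = Q NOR s2 = False NOR False = True
s6 = NOT T = NOT False = True
s7 = S AND s1 AND s3 = False AND False AND False = False
s8 = s6 AND s7 = True AND False = False
s11 = s8 NOR s5 = False NOR True = False
s15 = NOT s11 = NOT False = True

s0 = False, s15 = True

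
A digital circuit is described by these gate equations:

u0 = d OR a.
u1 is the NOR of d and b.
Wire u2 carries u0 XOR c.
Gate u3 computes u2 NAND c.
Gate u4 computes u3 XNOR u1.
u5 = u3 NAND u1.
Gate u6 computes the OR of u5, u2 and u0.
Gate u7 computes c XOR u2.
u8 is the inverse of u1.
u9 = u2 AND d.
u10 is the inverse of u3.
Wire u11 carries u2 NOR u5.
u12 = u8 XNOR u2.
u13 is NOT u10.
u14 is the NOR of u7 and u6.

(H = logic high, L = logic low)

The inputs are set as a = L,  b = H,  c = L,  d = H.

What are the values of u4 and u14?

u4 = L, u14 = L

u0 = d OR a = H OR L = H
u1 = d NOR b = H NOR H = L
u2 = u0 XOR c = H XOR L = H
u3 = u2 NAND c = H NAND L = H
u4 = u3 XNOR u1 = H XNOR L = L
u5 = u3 NAND u1 = H NAND L = H
u6 = u5 OR u2 OR u0 = H OR H OR H = H
u7 = c XOR u2 = L XOR H = H
u14 = u7 NOR u6 = H NOR H = L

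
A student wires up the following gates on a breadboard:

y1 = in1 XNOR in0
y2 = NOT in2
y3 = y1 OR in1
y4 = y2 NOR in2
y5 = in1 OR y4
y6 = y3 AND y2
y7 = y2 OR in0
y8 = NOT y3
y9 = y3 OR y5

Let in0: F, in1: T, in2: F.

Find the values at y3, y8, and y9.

y1 = in1 XNOR in0 = T XNOR F = F
y2 = NOT in2 = NOT F = T
y3 = y1 OR in1 = F OR T = T
y4 = y2 NOR in2 = T NOR F = F
y5 = in1 OR y4 = T OR F = T
y8 = NOT y3 = NOT T = F
y9 = y3 OR y5 = T OR T = T

y3 = T; y8 = F; y9 = T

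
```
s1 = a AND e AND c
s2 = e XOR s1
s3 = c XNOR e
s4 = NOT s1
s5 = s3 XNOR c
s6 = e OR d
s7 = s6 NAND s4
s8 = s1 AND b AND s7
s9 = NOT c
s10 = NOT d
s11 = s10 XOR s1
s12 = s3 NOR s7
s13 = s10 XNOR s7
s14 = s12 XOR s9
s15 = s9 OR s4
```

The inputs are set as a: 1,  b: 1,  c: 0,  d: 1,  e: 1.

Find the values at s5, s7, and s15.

s1 = a AND e AND c = 1 AND 1 AND 0 = 0
s3 = c XNOR e = 0 XNOR 1 = 0
s4 = NOT s1 = NOT 0 = 1
s5 = s3 XNOR c = 0 XNOR 0 = 1
s6 = e OR d = 1 OR 1 = 1
s7 = s6 NAND s4 = 1 NAND 1 = 0
s9 = NOT c = NOT 0 = 1
s15 = s9 OR s4 = 1 OR 1 = 1

s5 = 1, s7 = 0, s15 = 1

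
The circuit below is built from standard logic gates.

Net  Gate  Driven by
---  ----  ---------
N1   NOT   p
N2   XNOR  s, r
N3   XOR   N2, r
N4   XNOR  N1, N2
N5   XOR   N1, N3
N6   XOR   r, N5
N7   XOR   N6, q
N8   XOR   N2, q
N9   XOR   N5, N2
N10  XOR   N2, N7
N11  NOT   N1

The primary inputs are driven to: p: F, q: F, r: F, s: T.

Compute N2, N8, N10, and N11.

N2 = F; N8 = F; N10 = T; N11 = F

N1 = NOT p = NOT F = T
N2 = s XNOR r = T XNOR F = F
N3 = N2 XOR r = F XOR F = F
N5 = N1 XOR N3 = T XOR F = T
N6 = r XOR N5 = F XOR T = T
N7 = N6 XOR q = T XOR F = T
N8 = N2 XOR q = F XOR F = F
N10 = N2 XOR N7 = F XOR T = T
N11 = NOT N1 = NOT T = F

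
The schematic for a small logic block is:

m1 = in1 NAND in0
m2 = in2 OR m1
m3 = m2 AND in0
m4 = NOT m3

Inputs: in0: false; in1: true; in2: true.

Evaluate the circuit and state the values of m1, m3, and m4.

m1 = true  m3 = false  m4 = true

m1 = in1 NAND in0 = true NAND false = true
m2 = in2 OR m1 = true OR true = true
m3 = m2 AND in0 = true AND false = false
m4 = NOT m3 = NOT false = true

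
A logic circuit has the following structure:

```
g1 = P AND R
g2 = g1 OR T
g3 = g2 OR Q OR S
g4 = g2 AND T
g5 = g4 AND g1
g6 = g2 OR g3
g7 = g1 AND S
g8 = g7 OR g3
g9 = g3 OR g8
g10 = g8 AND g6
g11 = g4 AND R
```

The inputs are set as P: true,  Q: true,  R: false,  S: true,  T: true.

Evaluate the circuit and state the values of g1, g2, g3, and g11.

g1 = false  g2 = true  g3 = true  g11 = false

g1 = P AND R = true AND false = false
g2 = g1 OR T = false OR true = true
g3 = g2 OR Q OR S = true OR true OR true = true
g4 = g2 AND T = true AND true = true
g11 = g4 AND R = true AND false = false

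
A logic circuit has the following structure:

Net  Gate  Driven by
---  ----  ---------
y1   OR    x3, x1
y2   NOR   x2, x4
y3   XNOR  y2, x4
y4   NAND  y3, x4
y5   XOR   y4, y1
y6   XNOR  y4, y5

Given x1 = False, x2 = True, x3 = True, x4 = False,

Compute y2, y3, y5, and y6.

y2 = False, y3 = True, y5 = False, y6 = False

y1 = x3 OR x1 = True OR False = True
y2 = x2 NOR x4 = True NOR False = False
y3 = y2 XNOR x4 = False XNOR False = True
y4 = y3 NAND x4 = True NAND False = True
y5 = y4 XOR y1 = True XOR True = False
y6 = y4 XNOR y5 = True XNOR False = False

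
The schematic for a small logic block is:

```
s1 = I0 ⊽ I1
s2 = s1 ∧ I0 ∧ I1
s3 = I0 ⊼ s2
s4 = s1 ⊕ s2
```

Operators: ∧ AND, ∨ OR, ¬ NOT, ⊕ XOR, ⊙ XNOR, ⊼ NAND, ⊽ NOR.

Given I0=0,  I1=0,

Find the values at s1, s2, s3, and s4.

s1 = 1, s2 = 0, s3 = 1, s4 = 1

s1 = I0 NOR I1 = 0 NOR 0 = 1
s2 = s1 AND I0 AND I1 = 1 AND 0 AND 0 = 0
s3 = I0 NAND s2 = 0 NAND 0 = 1
s4 = s1 XOR s2 = 1 XOR 0 = 1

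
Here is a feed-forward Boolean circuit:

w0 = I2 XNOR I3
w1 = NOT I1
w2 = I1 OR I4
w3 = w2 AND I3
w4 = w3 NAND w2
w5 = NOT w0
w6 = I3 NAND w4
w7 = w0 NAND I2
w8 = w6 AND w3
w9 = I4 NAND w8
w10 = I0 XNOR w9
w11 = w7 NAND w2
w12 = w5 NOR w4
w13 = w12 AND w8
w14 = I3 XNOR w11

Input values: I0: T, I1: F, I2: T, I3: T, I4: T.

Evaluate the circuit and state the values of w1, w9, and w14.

w0 = I2 XNOR I3 = T XNOR T = T
w1 = NOT I1 = NOT F = T
w2 = I1 OR I4 = F OR T = T
w3 = w2 AND I3 = T AND T = T
w4 = w3 NAND w2 = T NAND T = F
w6 = I3 NAND w4 = T NAND F = T
w7 = w0 NAND I2 = T NAND T = F
w8 = w6 AND w3 = T AND T = T
w9 = I4 NAND w8 = T NAND T = F
w11 = w7 NAND w2 = F NAND T = T
w14 = I3 XNOR w11 = T XNOR T = T

w1 = T  w9 = F  w14 = T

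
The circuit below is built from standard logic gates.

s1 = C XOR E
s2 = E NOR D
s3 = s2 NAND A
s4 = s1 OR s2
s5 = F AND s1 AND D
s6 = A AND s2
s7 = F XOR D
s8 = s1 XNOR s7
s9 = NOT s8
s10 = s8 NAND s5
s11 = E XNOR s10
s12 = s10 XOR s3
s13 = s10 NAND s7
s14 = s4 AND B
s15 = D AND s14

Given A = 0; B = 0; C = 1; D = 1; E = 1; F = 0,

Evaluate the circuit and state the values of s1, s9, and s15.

s1 = C XOR E = 1 XOR 1 = 0
s2 = E NOR D = 1 NOR 1 = 0
s4 = s1 OR s2 = 0 OR 0 = 0
s7 = F XOR D = 0 XOR 1 = 1
s8 = s1 XNOR s7 = 0 XNOR 1 = 0
s9 = NOT s8 = NOT 0 = 1
s14 = s4 AND B = 0 AND 0 = 0
s15 = D AND s14 = 1 AND 0 = 0

s1 = 0  s9 = 1  s15 = 0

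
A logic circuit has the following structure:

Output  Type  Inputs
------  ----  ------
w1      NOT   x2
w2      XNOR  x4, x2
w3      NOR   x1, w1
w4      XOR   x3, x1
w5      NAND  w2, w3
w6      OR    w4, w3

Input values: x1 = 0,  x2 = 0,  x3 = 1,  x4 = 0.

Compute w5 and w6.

w5 = 1, w6 = 1

w1 = NOT x2 = NOT 0 = 1
w2 = x4 XNOR x2 = 0 XNOR 0 = 1
w3 = x1 NOR w1 = 0 NOR 1 = 0
w4 = x3 XOR x1 = 1 XOR 0 = 1
w5 = w2 NAND w3 = 1 NAND 0 = 1
w6 = w4 OR w3 = 1 OR 0 = 1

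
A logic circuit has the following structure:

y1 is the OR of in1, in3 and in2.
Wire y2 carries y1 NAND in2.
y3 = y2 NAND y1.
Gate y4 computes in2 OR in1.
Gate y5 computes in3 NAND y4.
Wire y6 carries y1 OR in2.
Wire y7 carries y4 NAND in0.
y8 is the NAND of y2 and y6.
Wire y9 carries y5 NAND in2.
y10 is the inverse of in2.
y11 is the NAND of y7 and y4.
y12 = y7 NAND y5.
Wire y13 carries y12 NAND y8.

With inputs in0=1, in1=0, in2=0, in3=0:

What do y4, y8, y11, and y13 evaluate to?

y4 = 0; y8 = 1; y11 = 1; y13 = 1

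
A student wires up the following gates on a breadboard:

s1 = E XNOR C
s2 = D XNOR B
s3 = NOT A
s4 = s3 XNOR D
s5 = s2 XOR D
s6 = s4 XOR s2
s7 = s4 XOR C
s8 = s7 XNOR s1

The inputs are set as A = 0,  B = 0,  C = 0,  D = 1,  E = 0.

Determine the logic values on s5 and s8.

s1 = E XNOR C = 0 XNOR 0 = 1
s2 = D XNOR B = 1 XNOR 0 = 0
s3 = NOT A = NOT 0 = 1
s4 = s3 XNOR D = 1 XNOR 1 = 1
s5 = s2 XOR D = 0 XOR 1 = 1
s7 = s4 XOR C = 1 XOR 0 = 1
s8 = s7 XNOR s1 = 1 XNOR 1 = 1

s5 = 1, s8 = 1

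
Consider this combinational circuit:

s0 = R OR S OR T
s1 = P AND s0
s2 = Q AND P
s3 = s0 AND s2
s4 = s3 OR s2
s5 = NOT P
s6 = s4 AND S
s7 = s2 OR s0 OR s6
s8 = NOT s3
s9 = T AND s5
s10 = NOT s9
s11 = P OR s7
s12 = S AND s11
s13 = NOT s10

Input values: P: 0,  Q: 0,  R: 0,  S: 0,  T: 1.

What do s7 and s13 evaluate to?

s7 = 1; s13 = 1

s0 = R OR S OR T = 0 OR 0 OR 1 = 1
s2 = Q AND P = 0 AND 0 = 0
s3 = s0 AND s2 = 1 AND 0 = 0
s4 = s3 OR s2 = 0 OR 0 = 0
s5 = NOT P = NOT 0 = 1
s6 = s4 AND S = 0 AND 0 = 0
s7 = s2 OR s0 OR s6 = 0 OR 1 OR 0 = 1
s9 = T AND s5 = 1 AND 1 = 1
s10 = NOT s9 = NOT 1 = 0
s13 = NOT s10 = NOT 0 = 1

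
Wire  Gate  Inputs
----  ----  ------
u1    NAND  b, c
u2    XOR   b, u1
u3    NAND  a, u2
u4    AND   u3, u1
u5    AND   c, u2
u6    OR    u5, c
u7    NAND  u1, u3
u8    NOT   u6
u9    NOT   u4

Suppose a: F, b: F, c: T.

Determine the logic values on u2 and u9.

u2 = T; u9 = F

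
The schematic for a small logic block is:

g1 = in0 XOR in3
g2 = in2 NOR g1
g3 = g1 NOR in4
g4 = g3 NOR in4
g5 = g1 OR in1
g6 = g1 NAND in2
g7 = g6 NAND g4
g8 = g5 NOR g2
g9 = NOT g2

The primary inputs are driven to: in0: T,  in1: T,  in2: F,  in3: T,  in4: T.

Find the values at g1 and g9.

g1 = F, g9 = F

g1 = in0 XOR in3 = T XOR T = F
g2 = in2 NOR g1 = F NOR F = T
g9 = NOT g2 = NOT T = F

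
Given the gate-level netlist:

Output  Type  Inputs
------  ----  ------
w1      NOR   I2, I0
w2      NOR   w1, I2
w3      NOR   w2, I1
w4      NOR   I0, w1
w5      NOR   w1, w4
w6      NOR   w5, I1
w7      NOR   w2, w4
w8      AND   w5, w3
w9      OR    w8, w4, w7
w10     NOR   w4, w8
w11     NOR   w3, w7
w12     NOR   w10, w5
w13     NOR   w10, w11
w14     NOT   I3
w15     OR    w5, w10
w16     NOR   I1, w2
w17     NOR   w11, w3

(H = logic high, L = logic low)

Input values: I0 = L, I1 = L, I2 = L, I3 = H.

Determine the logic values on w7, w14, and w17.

w7 = H; w14 = L; w17 = L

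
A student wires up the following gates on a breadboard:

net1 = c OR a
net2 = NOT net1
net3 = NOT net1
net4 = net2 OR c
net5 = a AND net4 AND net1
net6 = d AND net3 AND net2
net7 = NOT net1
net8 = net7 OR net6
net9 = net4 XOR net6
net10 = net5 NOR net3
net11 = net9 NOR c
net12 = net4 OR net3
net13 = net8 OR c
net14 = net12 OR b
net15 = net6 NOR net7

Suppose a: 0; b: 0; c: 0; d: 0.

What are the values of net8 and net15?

net1 = c OR a = 0 OR 0 = 0
net2 = NOT net1 = NOT 0 = 1
net3 = NOT net1 = NOT 0 = 1
net6 = d AND net3 AND net2 = 0 AND 1 AND 1 = 0
net7 = NOT net1 = NOT 0 = 1
net8 = net7 OR net6 = 1 OR 0 = 1
net15 = net6 NOR net7 = 0 NOR 1 = 0

net8 = 1, net15 = 0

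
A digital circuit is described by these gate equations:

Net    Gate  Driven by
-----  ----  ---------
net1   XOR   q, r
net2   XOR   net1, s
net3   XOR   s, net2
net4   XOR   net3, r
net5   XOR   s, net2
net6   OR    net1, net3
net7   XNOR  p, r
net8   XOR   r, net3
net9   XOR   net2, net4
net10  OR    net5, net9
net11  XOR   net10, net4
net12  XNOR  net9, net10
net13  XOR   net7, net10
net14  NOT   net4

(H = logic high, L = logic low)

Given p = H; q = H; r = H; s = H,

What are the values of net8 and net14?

net8 = H  net14 = L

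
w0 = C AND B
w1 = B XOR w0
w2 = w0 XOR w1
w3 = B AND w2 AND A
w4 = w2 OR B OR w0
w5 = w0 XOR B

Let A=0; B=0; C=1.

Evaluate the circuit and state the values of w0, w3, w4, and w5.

w0 = C AND B = 1 AND 0 = 0
w1 = B XOR w0 = 0 XOR 0 = 0
w2 = w0 XOR w1 = 0 XOR 0 = 0
w3 = B AND w2 AND A = 0 AND 0 AND 0 = 0
w4 = w2 OR B OR w0 = 0 OR 0 OR 0 = 0
w5 = w0 XOR B = 0 XOR 0 = 0

w0 = 0; w3 = 0; w4 = 0; w5 = 0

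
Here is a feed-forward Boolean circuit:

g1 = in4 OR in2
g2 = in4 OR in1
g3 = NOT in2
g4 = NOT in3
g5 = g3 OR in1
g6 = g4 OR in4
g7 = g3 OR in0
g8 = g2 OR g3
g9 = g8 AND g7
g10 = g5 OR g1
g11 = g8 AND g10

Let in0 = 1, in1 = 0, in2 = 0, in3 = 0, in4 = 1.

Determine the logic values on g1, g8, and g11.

g1 = in4 OR in2 = 1 OR 0 = 1
g2 = in4 OR in1 = 1 OR 0 = 1
g3 = NOT in2 = NOT 0 = 1
g5 = g3 OR in1 = 1 OR 0 = 1
g8 = g2 OR g3 = 1 OR 1 = 1
g10 = g5 OR g1 = 1 OR 1 = 1
g11 = g8 AND g10 = 1 AND 1 = 1

g1 = 1, g8 = 1, g11 = 1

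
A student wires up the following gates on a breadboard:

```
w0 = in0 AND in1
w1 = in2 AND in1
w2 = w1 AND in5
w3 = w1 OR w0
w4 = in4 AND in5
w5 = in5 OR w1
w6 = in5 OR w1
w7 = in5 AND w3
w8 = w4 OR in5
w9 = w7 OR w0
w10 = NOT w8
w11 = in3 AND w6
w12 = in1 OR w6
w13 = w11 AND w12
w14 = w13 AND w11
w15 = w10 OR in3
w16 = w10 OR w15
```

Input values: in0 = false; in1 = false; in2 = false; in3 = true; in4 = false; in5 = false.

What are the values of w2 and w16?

w2 = false, w16 = true

w1 = in2 AND in1 = false AND false = false
w2 = w1 AND in5 = false AND false = false
w4 = in4 AND in5 = false AND false = false
w8 = w4 OR in5 = false OR false = false
w10 = NOT w8 = NOT false = true
w15 = w10 OR in3 = true OR true = true
w16 = w10 OR w15 = true OR true = true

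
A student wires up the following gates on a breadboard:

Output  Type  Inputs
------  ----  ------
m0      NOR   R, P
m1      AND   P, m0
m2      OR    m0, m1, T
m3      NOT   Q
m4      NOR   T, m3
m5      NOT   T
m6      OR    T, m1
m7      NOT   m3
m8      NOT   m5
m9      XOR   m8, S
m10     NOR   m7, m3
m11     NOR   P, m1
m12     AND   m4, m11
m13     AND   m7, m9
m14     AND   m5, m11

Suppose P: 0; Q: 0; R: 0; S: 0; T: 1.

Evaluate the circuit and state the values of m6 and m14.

m0 = R NOR P = 0 NOR 0 = 1
m1 = P AND m0 = 0 AND 1 = 0
m5 = NOT T = NOT 1 = 0
m6 = T OR m1 = 1 OR 0 = 1
m11 = P NOR m1 = 0 NOR 0 = 1
m14 = m5 AND m11 = 0 AND 1 = 0

m6 = 1, m14 = 0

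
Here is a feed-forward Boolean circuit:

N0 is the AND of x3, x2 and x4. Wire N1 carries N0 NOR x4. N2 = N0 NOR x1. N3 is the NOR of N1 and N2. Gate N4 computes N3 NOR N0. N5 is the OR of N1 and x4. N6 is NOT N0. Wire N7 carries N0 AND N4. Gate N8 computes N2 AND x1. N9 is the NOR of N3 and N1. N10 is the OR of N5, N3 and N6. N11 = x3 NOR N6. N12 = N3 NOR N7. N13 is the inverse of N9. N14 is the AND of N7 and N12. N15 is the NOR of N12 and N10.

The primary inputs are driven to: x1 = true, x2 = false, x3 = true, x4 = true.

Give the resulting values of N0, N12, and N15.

N0 = x3 AND x2 AND x4 = true AND false AND true = false
N1 = N0 NOR x4 = false NOR true = false
N2 = N0 NOR x1 = false NOR true = false
N3 = N1 NOR N2 = false NOR false = true
N4 = N3 NOR N0 = true NOR false = false
N5 = N1 OR x4 = false OR true = true
N6 = NOT N0 = NOT false = true
N7 = N0 AND N4 = false AND false = false
N10 = N5 OR N3 OR N6 = true OR true OR true = true
N12 = N3 NOR N7 = true NOR false = false
N15 = N12 NOR N10 = false NOR true = false

N0 = false  N12 = false  N15 = false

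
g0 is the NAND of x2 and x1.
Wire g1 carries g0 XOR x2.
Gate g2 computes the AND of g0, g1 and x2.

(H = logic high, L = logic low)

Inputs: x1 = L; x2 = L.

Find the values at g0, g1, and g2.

g0 = H, g1 = H, g2 = L

g0 = x2 NAND x1 = L NAND L = H
g1 = g0 XOR x2 = H XOR L = H
g2 = g0 AND g1 AND x2 = H AND H AND L = L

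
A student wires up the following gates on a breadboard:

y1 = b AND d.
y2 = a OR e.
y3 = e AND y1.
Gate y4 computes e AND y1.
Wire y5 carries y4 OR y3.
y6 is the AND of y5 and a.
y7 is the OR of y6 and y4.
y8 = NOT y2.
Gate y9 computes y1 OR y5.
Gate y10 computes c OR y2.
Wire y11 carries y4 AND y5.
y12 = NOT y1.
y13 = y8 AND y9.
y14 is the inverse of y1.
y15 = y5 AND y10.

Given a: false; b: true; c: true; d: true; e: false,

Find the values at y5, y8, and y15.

y1 = b AND d = true AND true = true
y2 = a OR e = false OR false = false
y3 = e AND y1 = false AND true = false
y4 = e AND y1 = false AND true = false
y5 = y4 OR y3 = false OR false = false
y8 = NOT y2 = NOT false = true
y10 = c OR y2 = true OR false = true
y15 = y5 AND y10 = false AND true = false

y5 = false, y8 = true, y15 = false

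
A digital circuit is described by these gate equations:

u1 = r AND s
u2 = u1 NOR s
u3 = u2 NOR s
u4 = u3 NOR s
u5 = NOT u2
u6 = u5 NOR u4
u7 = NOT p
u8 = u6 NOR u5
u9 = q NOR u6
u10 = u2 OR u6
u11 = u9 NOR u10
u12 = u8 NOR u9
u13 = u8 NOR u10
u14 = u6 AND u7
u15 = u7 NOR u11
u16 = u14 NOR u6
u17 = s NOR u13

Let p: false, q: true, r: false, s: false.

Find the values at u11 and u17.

u1 = r AND s = false AND false = false
u2 = u1 NOR s = false NOR false = true
u3 = u2 NOR s = true NOR false = false
u4 = u3 NOR s = false NOR false = true
u5 = NOT u2 = NOT true = false
u6 = u5 NOR u4 = false NOR true = false
u8 = u6 NOR u5 = false NOR false = true
u9 = q NOR u6 = true NOR false = false
u10 = u2 OR u6 = true OR false = true
u11 = u9 NOR u10 = false NOR true = false
u13 = u8 NOR u10 = true NOR true = false
u17 = s NOR u13 = false NOR false = true

u11 = false, u17 = true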